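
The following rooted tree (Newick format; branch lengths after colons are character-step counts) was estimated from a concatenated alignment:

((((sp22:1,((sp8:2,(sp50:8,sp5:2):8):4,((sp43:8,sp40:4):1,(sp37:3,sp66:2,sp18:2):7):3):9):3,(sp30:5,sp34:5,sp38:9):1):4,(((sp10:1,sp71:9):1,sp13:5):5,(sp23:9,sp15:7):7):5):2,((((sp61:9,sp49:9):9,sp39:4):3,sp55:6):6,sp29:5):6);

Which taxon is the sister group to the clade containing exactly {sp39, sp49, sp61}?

sp55

The clade containing exactly {sp39, sp49, sp61} attaches to the tree at the node subtending (((sp61,sp49),sp39),sp55).
The other lineage descending from that same node — the sister group — is the single tip sp55.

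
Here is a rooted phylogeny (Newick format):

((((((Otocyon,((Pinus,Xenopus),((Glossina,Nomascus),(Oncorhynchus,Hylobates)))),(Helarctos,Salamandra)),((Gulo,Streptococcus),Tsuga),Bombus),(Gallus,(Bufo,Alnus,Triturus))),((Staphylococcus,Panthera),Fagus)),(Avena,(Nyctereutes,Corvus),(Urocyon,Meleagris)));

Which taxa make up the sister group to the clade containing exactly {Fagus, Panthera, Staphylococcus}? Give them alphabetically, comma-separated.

Alnus, Bombus, Bufo, Gallus, Glossina, Gulo, Helarctos, Hylobates, Nomascus, Oncorhynchus, Otocyon, Pinus, Salamandra, Streptococcus, Triturus, Tsuga, Xenopus

The clade containing exactly {Fagus, Panthera, Staphylococcus} attaches to the tree at the node subtending (((((Otocyon,((Pinus,Xenopus),((Glossina,Nomascus),(Oncorhynchus,Hylobates)))),(Helarctos,Salamandra)),((Gulo,Streptococcus),Tsuga),Bombus),(Gallus,(Bufo,Alnus,Triturus))),((Staphylococcus,Panthera),Fagus)).
The other lineage descending from that same node — the sister group — is ((((Otocyon,((Pinus,Xenopus),((Glossina,Nomascus),(Oncorhynchus,Hylobates)))),(Helarctos,Salamandra)),((Gulo,Streptococcus),Tsuga),Bombus),(Gallus,(Bufo,Alnus,Triturus))); its 17 tips in alphabetical order are the answer.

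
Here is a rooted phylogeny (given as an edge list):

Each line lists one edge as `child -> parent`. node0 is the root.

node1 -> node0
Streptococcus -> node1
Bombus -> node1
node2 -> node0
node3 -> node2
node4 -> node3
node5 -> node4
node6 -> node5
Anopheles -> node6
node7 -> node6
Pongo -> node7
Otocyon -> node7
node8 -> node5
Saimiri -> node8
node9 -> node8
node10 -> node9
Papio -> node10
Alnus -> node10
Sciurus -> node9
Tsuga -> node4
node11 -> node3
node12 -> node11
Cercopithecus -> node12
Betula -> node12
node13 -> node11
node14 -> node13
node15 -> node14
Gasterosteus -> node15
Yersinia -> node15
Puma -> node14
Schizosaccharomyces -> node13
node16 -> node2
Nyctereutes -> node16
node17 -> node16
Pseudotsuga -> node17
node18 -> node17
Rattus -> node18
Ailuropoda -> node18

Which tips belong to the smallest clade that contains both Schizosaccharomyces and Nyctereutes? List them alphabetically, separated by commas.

Ailuropoda, Alnus, Anopheles, Betula, Cercopithecus, Gasterosteus, Nyctereutes, Otocyon, Papio, Pongo, Pseudotsuga, Puma, Rattus, Saimiri, Schizosaccharomyces, Sciurus, Tsuga, Yersinia

Tracing Schizosaccharomyces: it sits inside (((Gasterosteus,Yersinia),Puma),Schizosaccharomyces).
Tracing Nyctereutes: it sits inside (Nyctereutes,(Pseudotsuga,(Rattus,Ailuropoda))).
The smallest clade enclosing both is (((((Anopheles,(Pongo,Otocyon)),(Saimiri,((Papio,Alnus),Sciurus))),Tsuga),((Cercopithecus,Betula),(((Gasterosteus,Yersinia),Puma),Schizosaccharomyces))),(Nyctereutes,(Pseudotsuga,(Rattus,Ailuropoda)))); the answer is its 18 terminal taxa in alphabetical order.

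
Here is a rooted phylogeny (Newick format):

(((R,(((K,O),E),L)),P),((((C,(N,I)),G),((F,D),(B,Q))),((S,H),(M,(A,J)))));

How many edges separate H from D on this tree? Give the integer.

The MRCA of H and D is the node subtending ((((C,(N,I)),G),((F,D),(B,Q))),((S,H),(M,(A,J)))).
From H up to that node: 3 branches. From D up to the same node: 4 branches. Total: 3 + 4 = 7.

7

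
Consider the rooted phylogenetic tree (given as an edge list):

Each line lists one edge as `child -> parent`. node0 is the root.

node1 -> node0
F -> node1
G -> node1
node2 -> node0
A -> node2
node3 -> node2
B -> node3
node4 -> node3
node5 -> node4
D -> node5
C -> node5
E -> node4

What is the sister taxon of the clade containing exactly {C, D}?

The clade containing exactly {C, D} attaches to the tree at the node subtending ((D,C),E).
The other lineage descending from that same node — the sister group — is the single tip E.

E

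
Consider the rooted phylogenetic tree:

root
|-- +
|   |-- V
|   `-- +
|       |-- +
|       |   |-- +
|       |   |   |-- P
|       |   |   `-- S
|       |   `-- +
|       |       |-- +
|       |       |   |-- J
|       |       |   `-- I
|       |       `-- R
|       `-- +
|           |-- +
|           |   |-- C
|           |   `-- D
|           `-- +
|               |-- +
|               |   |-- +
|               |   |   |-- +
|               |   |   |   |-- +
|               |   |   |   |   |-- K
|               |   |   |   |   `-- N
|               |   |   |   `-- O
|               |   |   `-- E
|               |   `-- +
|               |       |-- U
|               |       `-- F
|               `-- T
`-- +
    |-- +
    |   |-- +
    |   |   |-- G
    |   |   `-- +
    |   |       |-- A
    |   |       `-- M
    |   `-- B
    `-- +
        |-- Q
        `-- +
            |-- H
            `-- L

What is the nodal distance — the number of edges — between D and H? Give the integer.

9

The MRCA of D and H is the root of the tree.
From D up to that node: 5 branches. From H up to the same node: 4 branches. Total: 5 + 4 = 9.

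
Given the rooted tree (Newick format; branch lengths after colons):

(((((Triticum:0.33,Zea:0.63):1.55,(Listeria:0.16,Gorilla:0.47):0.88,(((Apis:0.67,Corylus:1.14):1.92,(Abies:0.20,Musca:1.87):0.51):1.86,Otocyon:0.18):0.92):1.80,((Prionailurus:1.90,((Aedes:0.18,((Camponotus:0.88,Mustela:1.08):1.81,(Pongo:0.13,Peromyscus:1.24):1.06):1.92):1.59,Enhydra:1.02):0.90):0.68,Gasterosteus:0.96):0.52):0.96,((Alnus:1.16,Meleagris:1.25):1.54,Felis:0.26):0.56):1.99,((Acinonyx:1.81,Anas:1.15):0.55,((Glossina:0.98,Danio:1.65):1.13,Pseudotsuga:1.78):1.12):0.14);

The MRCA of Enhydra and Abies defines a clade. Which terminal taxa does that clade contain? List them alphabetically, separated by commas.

Tracing Enhydra: it sits inside ((Aedes,((Camponotus,Mustela),(Pongo,Peromyscus))),Enhydra).
Tracing Abies: it sits inside (Abies,Musca).
The smallest clade enclosing both is (((Triticum,Zea),(Listeria,Gorilla),(((Apis,Corylus),(Abies,Musca)),Otocyon)),((Prionailurus,((Aedes,((Camponotus,Mustela),(Pongo,Peromyscus))),Enhydra)),Gasterosteus)); the answer is its 17 terminal taxa in alphabetical order.

Abies, Aedes, Apis, Camponotus, Corylus, Enhydra, Gasterosteus, Gorilla, Listeria, Musca, Mustela, Otocyon, Peromyscus, Pongo, Prionailurus, Triticum, Zea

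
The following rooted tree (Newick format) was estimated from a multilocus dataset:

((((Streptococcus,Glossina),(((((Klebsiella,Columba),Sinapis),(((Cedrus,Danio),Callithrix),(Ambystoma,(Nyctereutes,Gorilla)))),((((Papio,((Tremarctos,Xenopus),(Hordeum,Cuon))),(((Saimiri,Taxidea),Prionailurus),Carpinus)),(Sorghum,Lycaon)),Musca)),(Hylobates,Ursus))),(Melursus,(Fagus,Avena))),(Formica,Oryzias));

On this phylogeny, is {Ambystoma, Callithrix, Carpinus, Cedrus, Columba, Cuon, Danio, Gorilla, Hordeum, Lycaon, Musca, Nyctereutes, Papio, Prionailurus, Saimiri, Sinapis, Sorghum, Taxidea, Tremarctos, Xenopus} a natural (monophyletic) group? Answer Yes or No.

The MRCA of the listed taxa subtends ((((Klebsiella,Columba),Sinapis),(((Cedrus,Danio),Callithrix),(Ambystoma,(Nyctereutes,Gorilla)))),((((Papio,((Tremarctos,Xenopus),(Hordeum,Cuon))),(((Saimiri,Taxidea),Prionailurus),Carpinus)),(Sorghum,Lycaon)),Musca)).
That clade also contains Klebsiella, which is not in the proposed group, so the group is not monophyletic.

No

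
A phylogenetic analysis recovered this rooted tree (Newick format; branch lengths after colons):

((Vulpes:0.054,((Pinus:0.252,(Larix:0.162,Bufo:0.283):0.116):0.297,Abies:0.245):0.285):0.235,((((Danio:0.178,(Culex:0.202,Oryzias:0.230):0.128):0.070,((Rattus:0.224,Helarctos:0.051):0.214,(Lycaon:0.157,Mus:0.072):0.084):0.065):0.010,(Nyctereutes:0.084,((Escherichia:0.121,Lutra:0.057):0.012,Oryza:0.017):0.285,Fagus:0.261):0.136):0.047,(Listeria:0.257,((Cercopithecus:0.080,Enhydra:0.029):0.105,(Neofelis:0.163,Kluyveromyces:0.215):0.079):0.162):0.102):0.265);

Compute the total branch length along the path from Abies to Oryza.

1.515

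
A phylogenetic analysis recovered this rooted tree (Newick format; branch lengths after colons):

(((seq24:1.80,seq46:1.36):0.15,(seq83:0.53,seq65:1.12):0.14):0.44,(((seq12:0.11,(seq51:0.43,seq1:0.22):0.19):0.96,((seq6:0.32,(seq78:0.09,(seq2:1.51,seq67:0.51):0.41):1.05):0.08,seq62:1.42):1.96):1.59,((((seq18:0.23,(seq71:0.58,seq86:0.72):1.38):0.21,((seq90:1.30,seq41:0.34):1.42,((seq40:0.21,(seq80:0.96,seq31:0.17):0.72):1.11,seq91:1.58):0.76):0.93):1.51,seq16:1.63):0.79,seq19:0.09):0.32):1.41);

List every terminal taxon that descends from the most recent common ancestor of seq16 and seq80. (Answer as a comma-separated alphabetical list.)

seq16, seq18, seq31, seq40, seq41, seq71, seq80, seq86, seq90, seq91

Tracing seq16: it sits inside (((seq18,(seq71,seq86)),((seq90,seq41),((seq40,(seq80,seq31)),seq91))),seq16).
Tracing seq80: it sits inside (seq80,seq31).
The smallest clade enclosing both is (((seq18,(seq71,seq86)),((seq90,seq41),((seq40,(seq80,seq31)),seq91))),seq16); the answer is its 10 terminal taxa in alphabetical order.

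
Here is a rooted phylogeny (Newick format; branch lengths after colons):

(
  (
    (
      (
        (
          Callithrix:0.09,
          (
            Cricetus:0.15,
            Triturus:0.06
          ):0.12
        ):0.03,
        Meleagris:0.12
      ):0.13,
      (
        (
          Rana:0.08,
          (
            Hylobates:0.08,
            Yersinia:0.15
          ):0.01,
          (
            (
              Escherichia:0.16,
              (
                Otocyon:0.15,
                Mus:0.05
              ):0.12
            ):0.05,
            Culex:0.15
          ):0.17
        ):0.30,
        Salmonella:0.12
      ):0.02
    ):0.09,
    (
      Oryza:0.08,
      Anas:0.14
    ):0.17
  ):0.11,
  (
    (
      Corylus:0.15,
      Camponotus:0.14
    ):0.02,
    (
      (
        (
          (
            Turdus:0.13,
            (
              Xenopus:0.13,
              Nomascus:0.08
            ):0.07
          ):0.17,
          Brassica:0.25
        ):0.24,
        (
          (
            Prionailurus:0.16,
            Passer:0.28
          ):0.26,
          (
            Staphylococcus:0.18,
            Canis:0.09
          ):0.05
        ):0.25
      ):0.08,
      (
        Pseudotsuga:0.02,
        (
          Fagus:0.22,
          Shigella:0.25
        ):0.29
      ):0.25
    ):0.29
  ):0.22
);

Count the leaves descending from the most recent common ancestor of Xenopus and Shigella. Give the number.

11

The MRCA of Xenopus and Shigella is the node subtending ((((Turdus,(Xenopus,Nomascus)),Brassica),((Prionailurus,Passer),(Staphylococcus,Canis))),(Pseudotsuga,(Fagus,Shigella))).
That clade contains 11 terminal taxa: Brassica, Canis, Fagus, Nomascus, Passer, Prionailurus, Pseudotsuga, Shigella, Staphylococcus, Turdus, Xenopus.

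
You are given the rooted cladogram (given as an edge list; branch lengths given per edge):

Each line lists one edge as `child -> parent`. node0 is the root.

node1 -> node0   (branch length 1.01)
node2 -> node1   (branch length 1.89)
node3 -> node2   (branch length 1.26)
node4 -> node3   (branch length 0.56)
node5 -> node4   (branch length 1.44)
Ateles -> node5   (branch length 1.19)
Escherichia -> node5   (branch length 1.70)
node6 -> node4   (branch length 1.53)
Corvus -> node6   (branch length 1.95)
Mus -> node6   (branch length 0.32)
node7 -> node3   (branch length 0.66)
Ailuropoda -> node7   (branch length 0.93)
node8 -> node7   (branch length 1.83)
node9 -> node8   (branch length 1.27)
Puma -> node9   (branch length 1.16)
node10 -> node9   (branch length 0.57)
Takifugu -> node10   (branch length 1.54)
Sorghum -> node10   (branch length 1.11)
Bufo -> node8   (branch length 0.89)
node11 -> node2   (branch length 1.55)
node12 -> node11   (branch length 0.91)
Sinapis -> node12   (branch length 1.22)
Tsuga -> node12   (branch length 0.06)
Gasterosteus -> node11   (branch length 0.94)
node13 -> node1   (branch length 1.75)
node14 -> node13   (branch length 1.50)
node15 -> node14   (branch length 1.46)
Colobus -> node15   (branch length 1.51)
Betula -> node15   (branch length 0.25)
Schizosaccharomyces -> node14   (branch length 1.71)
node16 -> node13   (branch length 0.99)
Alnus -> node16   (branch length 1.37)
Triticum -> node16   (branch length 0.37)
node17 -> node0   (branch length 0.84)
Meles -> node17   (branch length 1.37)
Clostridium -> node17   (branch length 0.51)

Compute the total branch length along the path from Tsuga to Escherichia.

7.48

The path runs Tsuga → … → MRCA → … → Escherichia; the MRCA is the node subtending ((((Ateles,Escherichia),(Corvus,Mus)),(Ailuropoda,((Puma,(Takifugu,Sorghum)),Bufo))),((Sinapis,Tsuga),Gasterosteus)).
Branch lengths along that path: 0.06 + 0.91 + 1.55 + 1.26 + 0.56 + 1.44 + 1.70 = 7.48.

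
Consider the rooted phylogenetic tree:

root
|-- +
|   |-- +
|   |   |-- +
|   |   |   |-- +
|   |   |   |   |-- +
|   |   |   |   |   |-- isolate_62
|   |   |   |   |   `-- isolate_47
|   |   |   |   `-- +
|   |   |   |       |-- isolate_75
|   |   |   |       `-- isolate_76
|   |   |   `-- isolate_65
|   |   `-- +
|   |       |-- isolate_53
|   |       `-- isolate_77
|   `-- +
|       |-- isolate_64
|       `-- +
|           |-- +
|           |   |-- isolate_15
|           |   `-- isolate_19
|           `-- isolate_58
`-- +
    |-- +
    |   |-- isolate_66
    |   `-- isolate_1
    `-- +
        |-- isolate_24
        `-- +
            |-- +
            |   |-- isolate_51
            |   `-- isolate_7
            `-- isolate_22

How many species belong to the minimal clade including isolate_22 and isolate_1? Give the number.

6

The MRCA of isolate_22 and isolate_1 is the node subtending ((isolate_66,isolate_1),(isolate_24,((isolate_51,isolate_7),isolate_22))).
That clade contains 6 terminal taxa: isolate_1, isolate_22, isolate_24, isolate_51, isolate_66, isolate_7.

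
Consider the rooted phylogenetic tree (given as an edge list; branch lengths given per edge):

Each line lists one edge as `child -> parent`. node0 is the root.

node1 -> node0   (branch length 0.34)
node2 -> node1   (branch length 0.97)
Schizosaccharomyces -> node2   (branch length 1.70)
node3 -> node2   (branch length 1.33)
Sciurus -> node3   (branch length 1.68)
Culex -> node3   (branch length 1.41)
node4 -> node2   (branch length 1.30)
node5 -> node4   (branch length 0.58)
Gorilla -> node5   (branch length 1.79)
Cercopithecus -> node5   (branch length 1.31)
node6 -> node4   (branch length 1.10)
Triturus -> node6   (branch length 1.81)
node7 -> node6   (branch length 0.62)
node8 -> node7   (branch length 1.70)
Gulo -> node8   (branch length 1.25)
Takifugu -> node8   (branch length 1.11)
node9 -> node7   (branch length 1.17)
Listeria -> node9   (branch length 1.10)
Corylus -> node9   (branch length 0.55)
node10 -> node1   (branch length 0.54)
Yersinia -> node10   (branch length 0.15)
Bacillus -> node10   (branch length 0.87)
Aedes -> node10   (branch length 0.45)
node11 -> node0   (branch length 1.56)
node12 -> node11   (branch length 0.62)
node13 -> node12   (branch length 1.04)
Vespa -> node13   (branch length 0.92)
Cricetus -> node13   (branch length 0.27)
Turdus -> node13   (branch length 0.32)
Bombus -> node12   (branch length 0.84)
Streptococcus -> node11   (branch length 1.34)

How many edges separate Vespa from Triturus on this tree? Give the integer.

The MRCA of Vespa and Triturus is the root of the tree.
From Vespa up to that node: 4 branches. From Triturus up to the same node: 5 branches. Total: 4 + 5 = 9.

9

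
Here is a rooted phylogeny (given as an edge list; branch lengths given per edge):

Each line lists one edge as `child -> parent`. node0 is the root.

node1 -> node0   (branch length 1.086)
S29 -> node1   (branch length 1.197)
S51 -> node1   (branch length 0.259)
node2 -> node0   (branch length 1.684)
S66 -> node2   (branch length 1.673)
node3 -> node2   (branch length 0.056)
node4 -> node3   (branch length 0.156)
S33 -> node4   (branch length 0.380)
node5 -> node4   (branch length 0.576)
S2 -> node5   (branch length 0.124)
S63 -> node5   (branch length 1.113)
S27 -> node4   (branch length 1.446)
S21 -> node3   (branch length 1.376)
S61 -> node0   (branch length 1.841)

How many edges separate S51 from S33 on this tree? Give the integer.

6

The MRCA of S51 and S33 is the root of the tree.
From S51 up to that node: 2 branches. From S33 up to the same node: 4 branches. Total: 2 + 4 = 6.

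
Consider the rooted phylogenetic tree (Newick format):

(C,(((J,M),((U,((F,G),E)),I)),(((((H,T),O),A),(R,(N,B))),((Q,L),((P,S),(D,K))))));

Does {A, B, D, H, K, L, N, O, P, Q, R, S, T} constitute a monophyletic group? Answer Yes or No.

The most recent common ancestor of these taxa subtends (((((H,T),O),A),(R,(N,B))),((Q,L),((P,S),(D,K)))).
That clade has exactly 13 tips — every listed taxon and nothing else — so the group is monophyletic.

Yes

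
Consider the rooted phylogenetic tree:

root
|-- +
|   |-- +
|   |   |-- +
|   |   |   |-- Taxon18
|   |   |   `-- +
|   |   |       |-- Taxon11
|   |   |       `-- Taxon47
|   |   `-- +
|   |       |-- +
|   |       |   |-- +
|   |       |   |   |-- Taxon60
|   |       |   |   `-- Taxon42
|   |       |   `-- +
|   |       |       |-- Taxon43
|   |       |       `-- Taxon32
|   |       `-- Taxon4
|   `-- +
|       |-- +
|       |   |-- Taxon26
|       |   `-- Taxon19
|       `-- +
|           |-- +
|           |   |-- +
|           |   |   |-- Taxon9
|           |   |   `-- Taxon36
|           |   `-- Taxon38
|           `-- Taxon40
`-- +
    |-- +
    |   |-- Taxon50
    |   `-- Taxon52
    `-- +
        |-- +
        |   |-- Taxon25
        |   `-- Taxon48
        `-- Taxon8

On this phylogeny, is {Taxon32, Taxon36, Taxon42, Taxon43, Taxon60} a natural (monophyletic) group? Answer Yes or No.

The MRCA of the listed taxa subtends (((Taxon18,(Taxon11,Taxon47)),(((Taxon60,Taxon42),(Taxon43,Taxon32)),Taxon4)),((Taxon26,Taxon19),(((Taxon9,Taxon36),Taxon38),Taxon40))).
That clade also contains Taxon11, Taxon18, Taxon19, Taxon26, Taxon38, Taxon4, Taxon40, Taxon47, Taxon9, which are not in the proposed group, so the group is not monophyletic.

No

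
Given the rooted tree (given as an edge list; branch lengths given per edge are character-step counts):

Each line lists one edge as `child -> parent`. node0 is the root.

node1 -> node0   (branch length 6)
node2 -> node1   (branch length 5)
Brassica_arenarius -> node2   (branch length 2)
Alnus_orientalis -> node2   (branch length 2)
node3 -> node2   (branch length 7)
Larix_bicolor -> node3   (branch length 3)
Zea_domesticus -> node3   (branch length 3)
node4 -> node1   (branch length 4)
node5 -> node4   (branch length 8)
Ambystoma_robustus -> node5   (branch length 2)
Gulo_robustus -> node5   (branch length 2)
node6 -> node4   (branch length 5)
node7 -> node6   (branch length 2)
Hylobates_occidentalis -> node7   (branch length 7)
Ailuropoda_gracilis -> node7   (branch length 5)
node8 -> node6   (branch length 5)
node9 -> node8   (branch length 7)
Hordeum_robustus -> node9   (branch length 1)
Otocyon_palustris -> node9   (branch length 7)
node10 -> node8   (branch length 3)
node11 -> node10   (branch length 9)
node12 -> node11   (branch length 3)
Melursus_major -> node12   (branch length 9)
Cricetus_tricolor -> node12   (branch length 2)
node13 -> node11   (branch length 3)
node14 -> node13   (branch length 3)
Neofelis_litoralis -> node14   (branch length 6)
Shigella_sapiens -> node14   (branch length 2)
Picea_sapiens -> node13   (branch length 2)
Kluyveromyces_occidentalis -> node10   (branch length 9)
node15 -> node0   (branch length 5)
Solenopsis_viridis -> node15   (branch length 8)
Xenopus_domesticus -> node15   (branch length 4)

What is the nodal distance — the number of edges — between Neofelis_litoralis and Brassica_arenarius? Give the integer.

10

The MRCA of Neofelis_litoralis and Brassica_arenarius is the node subtending ((Brassica_arenarius,Alnus_orientalis,(Larix_bicolor,Zea_domesticus)),((Ambystoma_robustus,Gulo_robustus),((Hylobates_occidentalis,Ailuropoda_gracilis),((Hordeum_robustus,Otocyon_palustris),(((Melursus_major,Cricetus_tricolor),((Neofelis_litoralis,Shigella_sapiens),Picea_sapiens)),Kluyveromyces_occidentalis))))).
From Neofelis_litoralis up to that node: 8 branches. From Brassica_arenarius up to the same node: 2 branches. Total: 8 + 2 = 10.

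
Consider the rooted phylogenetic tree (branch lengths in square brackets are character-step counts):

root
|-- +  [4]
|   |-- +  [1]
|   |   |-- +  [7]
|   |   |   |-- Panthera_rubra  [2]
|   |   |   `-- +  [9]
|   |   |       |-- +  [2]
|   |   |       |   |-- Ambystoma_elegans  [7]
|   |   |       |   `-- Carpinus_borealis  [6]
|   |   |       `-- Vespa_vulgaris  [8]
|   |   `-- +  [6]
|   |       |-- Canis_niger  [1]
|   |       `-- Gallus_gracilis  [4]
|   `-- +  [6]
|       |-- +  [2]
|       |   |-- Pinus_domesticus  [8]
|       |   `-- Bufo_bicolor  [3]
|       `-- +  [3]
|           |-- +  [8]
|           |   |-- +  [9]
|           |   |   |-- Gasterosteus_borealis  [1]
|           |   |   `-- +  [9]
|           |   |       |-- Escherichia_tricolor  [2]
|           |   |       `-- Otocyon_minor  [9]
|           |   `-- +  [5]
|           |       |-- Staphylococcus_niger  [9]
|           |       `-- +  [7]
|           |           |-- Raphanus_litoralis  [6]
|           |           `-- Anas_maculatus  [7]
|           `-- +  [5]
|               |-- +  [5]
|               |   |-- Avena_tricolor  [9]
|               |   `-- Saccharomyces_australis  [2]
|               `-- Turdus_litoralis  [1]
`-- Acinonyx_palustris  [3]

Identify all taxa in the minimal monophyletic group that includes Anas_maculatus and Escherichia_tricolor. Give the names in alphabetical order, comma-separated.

Tracing Anas_maculatus: it sits inside (Raphanus_litoralis,Anas_maculatus).
Tracing Escherichia_tricolor: it sits inside (Escherichia_tricolor,Otocyon_minor).
The smallest clade enclosing both is ((Gasterosteus_borealis,(Escherichia_tricolor,Otocyon_minor)),(Staphylococcus_niger,(Raphanus_litoralis,Anas_maculatus))); the answer is its 6 terminal taxa in alphabetical order.

Anas_maculatus, Escherichia_tricolor, Gasterosteus_borealis, Otocyon_minor, Raphanus_litoralis, Staphylococcus_niger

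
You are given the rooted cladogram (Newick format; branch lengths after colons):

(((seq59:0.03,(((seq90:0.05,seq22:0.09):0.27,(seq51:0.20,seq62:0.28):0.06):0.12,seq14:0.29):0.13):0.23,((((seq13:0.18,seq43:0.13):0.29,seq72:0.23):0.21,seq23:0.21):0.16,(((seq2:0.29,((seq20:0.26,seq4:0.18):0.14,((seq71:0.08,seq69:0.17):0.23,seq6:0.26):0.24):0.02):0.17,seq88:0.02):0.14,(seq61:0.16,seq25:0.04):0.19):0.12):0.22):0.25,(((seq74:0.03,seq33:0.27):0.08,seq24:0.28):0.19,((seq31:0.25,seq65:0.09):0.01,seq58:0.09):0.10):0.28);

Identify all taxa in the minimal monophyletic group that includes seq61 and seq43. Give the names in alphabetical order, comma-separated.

seq13, seq2, seq20, seq23, seq25, seq4, seq43, seq6, seq61, seq69, seq71, seq72, seq88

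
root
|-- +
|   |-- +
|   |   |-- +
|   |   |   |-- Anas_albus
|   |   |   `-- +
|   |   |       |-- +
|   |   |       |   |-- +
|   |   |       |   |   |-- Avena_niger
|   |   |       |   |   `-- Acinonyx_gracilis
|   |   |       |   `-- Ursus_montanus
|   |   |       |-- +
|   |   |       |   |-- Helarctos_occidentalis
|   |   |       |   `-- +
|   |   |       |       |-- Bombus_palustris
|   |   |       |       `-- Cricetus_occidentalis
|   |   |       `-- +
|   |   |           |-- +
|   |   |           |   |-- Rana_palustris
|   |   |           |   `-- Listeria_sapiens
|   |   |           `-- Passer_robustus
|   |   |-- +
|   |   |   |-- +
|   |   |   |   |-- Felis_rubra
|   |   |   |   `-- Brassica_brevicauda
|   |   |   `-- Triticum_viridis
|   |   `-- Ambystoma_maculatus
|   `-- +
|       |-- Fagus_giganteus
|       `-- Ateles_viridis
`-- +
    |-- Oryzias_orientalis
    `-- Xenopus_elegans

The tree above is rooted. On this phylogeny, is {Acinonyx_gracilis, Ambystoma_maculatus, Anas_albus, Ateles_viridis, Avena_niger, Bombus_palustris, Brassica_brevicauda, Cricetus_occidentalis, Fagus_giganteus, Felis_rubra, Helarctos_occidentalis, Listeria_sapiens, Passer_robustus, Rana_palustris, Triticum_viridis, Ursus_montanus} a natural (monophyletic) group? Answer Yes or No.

Yes

The most recent common ancestor of these taxa subtends (((Anas_albus,(((Avena_niger,Acinonyx_gracilis),Ursus_montanus),(Helarctos_occidentalis,(Bombus_palustris,Cricetus_occidentalis)),((Rana_palustris,Listeria_sapiens),Passer_robustus))),((Felis_rubra,Brassica_brevicauda),Triticum_viridis),Ambystoma_maculatus),(Fagus_giganteus,Ateles_viridis)).
That clade has exactly 16 tips — every listed taxon and nothing else — so the group is monophyletic.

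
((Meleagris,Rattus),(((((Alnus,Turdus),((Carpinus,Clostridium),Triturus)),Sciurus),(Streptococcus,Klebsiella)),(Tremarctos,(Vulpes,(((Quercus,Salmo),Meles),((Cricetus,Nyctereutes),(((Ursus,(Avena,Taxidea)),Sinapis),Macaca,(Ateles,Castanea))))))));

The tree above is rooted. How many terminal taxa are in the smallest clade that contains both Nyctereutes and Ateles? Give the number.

9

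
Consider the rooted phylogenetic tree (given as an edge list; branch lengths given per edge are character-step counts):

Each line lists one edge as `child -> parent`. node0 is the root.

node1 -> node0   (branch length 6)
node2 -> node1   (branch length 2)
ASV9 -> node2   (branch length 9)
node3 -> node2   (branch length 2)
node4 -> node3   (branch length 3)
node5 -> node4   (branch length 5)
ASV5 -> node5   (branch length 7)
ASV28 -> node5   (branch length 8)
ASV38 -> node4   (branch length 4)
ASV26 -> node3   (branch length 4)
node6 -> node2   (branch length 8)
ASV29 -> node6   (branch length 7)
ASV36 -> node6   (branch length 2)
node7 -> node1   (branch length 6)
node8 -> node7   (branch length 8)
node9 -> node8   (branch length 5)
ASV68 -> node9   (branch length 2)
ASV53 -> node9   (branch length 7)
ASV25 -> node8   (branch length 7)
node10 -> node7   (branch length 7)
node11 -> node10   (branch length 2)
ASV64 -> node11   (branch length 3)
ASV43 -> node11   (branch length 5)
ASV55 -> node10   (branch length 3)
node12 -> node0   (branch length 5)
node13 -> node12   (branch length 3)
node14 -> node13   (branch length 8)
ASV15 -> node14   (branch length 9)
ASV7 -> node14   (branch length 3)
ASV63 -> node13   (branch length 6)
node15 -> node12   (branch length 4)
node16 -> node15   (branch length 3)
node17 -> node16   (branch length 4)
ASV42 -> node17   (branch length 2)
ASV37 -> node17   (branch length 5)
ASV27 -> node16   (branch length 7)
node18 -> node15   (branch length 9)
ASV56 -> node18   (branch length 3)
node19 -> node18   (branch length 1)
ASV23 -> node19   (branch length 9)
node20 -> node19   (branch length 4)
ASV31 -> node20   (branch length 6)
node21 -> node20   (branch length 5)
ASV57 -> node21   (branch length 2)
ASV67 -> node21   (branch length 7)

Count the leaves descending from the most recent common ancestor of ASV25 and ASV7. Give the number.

24

The MRCA of ASV25 and ASV7 is the root, so the clade is the entire tree.
That clade contains 24 terminal taxa: ASV15, ASV23, ASV25, ASV26, ASV27, ASV28, ASV29, ASV31, ASV36, ASV37, ASV38, ASV42, ASV43, ASV5, ASV53, ASV55, ASV56, ASV57, ASV63, ASV64, ASV67, ASV68, ASV7, ASV9.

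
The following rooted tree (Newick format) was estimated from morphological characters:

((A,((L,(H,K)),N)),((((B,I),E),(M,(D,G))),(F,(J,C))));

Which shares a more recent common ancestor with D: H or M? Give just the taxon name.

M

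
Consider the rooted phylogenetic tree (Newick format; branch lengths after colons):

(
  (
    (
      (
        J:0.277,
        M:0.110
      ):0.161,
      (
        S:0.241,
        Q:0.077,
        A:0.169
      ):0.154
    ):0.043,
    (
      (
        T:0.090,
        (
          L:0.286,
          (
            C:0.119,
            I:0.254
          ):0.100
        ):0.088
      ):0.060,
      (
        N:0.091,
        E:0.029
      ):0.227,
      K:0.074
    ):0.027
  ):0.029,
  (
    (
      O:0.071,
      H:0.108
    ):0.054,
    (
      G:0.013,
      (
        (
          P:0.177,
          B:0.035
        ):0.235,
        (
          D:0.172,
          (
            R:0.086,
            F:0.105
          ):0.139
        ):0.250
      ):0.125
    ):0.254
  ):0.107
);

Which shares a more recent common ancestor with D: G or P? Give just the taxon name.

P

The MRCA of D and P subtends ((P,B),(D,(R,F))) (5 taxa).
The MRCA of D and G subtends (G,((P,B),(D,(R,F)))) (6 taxa).
The first is nested inside the second, so D shares a more recent common ancestor with P.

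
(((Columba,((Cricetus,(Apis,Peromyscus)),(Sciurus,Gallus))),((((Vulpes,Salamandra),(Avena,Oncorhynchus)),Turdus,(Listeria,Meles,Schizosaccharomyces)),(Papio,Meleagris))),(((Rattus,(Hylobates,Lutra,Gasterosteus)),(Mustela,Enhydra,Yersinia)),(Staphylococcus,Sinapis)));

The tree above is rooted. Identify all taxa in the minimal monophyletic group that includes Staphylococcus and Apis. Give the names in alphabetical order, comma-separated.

Tracing Staphylococcus: it sits inside (Staphylococcus,Sinapis).
Tracing Apis: it sits inside (Apis,Peromyscus).
The smallest clade enclosing both is the whole tree (their MRCA is the root), so the answer is all 25 tips in alphabetical order.

Apis, Avena, Columba, Cricetus, Enhydra, Gallus, Gasterosteus, Hylobates, Listeria, Lutra, Meleagris, Meles, Mustela, Oncorhynchus, Papio, Peromyscus, Rattus, Salamandra, Schizosaccharomyces, Sciurus, Sinapis, Staphylococcus, Turdus, Vulpes, Yersinia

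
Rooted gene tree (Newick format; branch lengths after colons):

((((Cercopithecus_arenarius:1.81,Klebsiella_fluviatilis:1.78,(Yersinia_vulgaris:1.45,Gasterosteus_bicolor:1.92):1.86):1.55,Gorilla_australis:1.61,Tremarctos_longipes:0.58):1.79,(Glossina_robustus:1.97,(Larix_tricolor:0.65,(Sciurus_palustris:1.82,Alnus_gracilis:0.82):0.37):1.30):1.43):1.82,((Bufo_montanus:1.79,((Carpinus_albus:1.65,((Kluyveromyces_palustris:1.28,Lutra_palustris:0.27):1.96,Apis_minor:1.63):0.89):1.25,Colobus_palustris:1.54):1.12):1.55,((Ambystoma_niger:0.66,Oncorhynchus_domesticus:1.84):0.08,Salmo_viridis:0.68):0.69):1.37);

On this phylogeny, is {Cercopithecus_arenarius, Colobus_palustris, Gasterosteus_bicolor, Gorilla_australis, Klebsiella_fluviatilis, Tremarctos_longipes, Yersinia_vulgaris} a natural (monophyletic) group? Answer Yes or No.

No

The MRCA of the listed taxa is the root, so the smallest clade containing them is the whole tree.
That clade also contains Alnus_gracilis, Ambystoma_niger, Apis_minor, Bufo_montanus, Carpinus_albus, Glossina_robustus, Kluyveromyces_palustris, Larix_tricolor, Lutra_palustris, Oncorhynchus_domesticus, Salmo_viridis, Sciurus_palustris, which are not in the proposed group, so the group is not monophyletic.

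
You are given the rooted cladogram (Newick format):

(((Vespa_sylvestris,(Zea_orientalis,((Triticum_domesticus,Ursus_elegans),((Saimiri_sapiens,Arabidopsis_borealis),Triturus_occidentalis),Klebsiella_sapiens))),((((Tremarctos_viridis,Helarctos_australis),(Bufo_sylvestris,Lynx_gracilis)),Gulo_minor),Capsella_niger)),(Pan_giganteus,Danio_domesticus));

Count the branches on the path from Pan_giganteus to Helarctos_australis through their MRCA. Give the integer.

The MRCA of Pan_giganteus and Helarctos_australis is the root of the tree.
From Pan_giganteus up to that node: 2 branches. From Helarctos_australis up to the same node: 6 branches. Total: 2 + 6 = 8.

8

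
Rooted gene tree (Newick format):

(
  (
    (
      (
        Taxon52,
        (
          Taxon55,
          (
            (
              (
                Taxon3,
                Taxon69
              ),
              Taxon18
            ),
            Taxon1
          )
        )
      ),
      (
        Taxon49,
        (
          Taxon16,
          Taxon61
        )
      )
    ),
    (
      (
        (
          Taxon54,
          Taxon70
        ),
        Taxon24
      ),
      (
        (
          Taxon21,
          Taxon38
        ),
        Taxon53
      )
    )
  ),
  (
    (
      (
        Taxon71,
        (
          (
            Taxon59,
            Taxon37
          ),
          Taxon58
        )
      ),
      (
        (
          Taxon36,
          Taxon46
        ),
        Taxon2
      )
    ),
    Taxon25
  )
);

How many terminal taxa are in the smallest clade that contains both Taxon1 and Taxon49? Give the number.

9

The MRCA of Taxon1 and Taxon49 is the node subtending ((Taxon52,(Taxon55,(((Taxon3,Taxon69),Taxon18),Taxon1))),(Taxon49,(Taxon16,Taxon61))).
That clade contains 9 terminal taxa: Taxon1, Taxon16, Taxon18, Taxon3, Taxon49, Taxon52, Taxon55, Taxon61, Taxon69.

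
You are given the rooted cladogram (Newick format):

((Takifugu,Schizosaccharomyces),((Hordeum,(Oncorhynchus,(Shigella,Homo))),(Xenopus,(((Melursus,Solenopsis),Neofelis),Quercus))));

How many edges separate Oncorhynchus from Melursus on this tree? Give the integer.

The MRCA of Oncorhynchus and Melursus is the node subtending ((Hordeum,(Oncorhynchus,(Shigella,Homo))),(Xenopus,(((Melursus,Solenopsis),Neofelis),Quercus))).
From Oncorhynchus up to that node: 3 branches. From Melursus up to the same node: 5 branches. Total: 3 + 5 = 8.

8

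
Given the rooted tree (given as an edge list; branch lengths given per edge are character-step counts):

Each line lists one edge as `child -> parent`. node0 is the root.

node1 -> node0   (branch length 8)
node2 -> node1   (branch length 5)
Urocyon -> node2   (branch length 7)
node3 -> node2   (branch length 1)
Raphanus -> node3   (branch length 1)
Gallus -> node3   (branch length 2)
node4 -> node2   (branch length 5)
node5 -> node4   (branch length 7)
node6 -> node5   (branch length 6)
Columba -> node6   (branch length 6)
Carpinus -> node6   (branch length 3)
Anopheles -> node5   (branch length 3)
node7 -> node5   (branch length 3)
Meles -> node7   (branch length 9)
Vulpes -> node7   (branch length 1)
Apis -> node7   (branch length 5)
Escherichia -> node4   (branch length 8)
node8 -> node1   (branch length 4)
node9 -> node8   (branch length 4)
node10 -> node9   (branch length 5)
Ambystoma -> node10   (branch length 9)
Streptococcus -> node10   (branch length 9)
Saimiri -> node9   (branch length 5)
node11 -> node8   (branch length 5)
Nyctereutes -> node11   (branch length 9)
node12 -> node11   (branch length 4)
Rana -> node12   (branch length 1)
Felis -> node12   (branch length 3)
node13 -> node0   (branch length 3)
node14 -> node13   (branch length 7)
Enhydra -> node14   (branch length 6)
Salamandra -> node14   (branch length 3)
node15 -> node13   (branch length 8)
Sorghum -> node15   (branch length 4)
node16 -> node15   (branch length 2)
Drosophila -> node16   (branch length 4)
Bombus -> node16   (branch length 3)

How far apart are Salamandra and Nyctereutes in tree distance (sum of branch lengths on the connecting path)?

39

The path runs Salamandra → … → MRCA → … → Nyctereutes; the MRCA is the root of the tree.
Branch lengths along that path: 3 + 7 + 3 + 8 + 4 + 5 + 9 = 39.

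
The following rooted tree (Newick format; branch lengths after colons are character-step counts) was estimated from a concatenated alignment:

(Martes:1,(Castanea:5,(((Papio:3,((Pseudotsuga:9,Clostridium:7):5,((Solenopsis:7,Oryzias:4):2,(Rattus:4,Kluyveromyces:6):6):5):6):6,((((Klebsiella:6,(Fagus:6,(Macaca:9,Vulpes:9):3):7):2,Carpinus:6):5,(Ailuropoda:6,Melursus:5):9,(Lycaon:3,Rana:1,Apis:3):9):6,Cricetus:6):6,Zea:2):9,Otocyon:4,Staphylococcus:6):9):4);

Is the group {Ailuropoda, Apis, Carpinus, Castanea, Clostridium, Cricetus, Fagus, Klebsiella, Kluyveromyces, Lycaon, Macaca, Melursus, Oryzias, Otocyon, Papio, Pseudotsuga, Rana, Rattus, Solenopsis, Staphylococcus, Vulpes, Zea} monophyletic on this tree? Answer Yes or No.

Yes

The most recent common ancestor of these taxa subtends (Castanea,(((Papio,((Pseudotsuga,Clostridium),((Solenopsis,Oryzias),(Rattus,Kluyveromyces)))),((((Klebsiella,(Fagus,(Macaca,Vulpes))),Carpinus),(Ailuropoda,Melursus),(Lycaon,Rana,Apis)),Cricetus),Zea),Otocyon,Staphylococcus)).
That clade has exactly 22 tips — every listed taxon and nothing else — so the group is monophyletic.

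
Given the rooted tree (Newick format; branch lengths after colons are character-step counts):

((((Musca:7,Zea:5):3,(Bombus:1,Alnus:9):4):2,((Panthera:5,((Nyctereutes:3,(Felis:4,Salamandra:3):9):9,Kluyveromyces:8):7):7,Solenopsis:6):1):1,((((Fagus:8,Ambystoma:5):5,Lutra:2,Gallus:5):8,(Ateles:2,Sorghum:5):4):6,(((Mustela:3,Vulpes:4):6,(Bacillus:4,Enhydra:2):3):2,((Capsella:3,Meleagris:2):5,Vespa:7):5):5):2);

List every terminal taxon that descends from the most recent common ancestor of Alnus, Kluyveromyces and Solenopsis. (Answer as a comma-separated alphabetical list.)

Alnus, Bombus, Felis, Kluyveromyces, Musca, Nyctereutes, Panthera, Salamandra, Solenopsis, Zea

Tracing Alnus: it sits inside (Bombus,Alnus).
Tracing Kluyveromyces: it sits inside ((Nyctereutes,(Felis,Salamandra)),Kluyveromyces).
Tracing Solenopsis: it sits inside ((Panthera,((Nyctereutes,(Felis,Salamandra)),Kluyveromyces)),Solenopsis).
The smallest clade enclosing all 3 is (((Musca,Zea),(Bombus,Alnus)),((Panthera,((Nyctereutes,(Felis,Salamandra)),Kluyveromyces)),Solenopsis)); the answer is its 10 terminal taxa in alphabetical order.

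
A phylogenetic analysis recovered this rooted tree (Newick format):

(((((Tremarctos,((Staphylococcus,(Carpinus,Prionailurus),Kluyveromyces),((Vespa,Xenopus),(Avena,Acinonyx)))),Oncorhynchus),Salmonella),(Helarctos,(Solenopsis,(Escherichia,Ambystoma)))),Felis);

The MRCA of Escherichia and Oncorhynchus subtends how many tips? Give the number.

The MRCA of Escherichia and Oncorhynchus is the node subtending ((((Tremarctos,((Staphylococcus,(Carpinus,Prionailurus),Kluyveromyces),((Vespa,Xenopus),(Avena,Acinonyx)))),Oncorhynchus),Salmonella),(Helarctos,(Solenopsis,(Escherichia,Ambystoma)))).
That clade contains 15 terminal taxa: Acinonyx, Ambystoma, Avena, Carpinus, Escherichia, Helarctos, Kluyveromyces, Oncorhynchus, Prionailurus, Salmonella, Solenopsis, Staphylococcus, Tremarctos, Vespa, Xenopus.

15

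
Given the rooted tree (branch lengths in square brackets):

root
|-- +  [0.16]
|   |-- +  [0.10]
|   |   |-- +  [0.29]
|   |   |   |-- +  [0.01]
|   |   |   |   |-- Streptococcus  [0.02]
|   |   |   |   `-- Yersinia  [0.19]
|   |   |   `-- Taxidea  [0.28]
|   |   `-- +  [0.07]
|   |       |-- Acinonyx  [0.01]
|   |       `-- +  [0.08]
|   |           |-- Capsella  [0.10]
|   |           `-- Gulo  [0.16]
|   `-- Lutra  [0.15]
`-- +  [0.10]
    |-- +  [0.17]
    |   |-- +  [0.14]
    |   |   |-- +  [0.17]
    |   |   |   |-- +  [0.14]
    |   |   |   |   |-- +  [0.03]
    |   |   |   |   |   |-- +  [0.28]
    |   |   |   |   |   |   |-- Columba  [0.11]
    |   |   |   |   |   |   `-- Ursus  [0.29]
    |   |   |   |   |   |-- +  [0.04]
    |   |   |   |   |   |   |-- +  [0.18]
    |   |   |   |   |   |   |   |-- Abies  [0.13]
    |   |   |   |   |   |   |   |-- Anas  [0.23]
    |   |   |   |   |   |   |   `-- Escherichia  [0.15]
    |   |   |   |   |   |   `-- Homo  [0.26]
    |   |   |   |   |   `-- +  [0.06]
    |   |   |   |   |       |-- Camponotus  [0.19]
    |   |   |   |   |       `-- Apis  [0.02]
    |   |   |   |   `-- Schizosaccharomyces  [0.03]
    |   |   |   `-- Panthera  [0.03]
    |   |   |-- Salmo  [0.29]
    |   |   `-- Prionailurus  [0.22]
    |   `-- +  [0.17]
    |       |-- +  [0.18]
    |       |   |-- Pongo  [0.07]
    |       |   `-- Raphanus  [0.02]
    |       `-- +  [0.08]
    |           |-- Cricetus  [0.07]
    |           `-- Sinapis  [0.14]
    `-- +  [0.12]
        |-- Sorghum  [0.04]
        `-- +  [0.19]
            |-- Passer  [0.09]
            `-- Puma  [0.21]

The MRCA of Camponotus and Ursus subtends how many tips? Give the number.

8

The MRCA of Camponotus and Ursus is the node subtending ((Columba,Ursus),((Abies,Anas,Escherichia),Homo),(Camponotus,Apis)).
That clade contains 8 terminal taxa: Abies, Anas, Apis, Camponotus, Columba, Escherichia, Homo, Ursus.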